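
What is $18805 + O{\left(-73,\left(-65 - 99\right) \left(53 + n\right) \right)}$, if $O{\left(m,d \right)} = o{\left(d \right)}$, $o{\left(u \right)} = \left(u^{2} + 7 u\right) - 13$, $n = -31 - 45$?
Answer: $14273180$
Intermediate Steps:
$n = -76$ ($n = -31 - 45 = -76$)
$o{\left(u \right)} = -13 + u^{2} + 7 u$
$O{\left(m,d \right)} = -13 + d^{2} + 7 d$
$18805 + O{\left(-73,\left(-65 - 99\right) \left(53 + n\right) \right)} = 18805 + \left(-13 + \left(\left(-65 - 99\right) \left(53 - 76\right)\right)^{2} + 7 \left(-65 - 99\right) \left(53 - 76\right)\right) = 18805 + \left(-13 + \left(\left(-164\right) \left(-23\right)\right)^{2} + 7 \left(\left(-164\right) \left(-23\right)\right)\right) = 18805 + \left(-13 + 3772^{2} + 7 \cdot 3772\right) = 18805 + \left(-13 + 14227984 + 26404\right) = 18805 + 14254375 = 14273180$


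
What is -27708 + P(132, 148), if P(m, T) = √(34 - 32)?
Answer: -27708 + √2 ≈ -27707.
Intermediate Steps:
P(m, T) = √2
-27708 + P(132, 148) = -27708 + √2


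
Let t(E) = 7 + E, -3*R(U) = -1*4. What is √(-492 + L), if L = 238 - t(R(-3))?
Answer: I*√2361/3 ≈ 16.197*I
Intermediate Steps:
R(U) = 4/3 (R(U) = -(-1)*4/3 = -⅓*(-4) = 4/3)
L = 689/3 (L = 238 - (7 + 4/3) = 238 - 1*25/3 = 238 - 25/3 = 689/3 ≈ 229.67)
√(-492 + L) = √(-492 + 689/3) = √(-787/3) = I*√2361/3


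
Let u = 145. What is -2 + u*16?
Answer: 2318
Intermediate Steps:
-2 + u*16 = -2 + 145*16 = -2 + 2320 = 2318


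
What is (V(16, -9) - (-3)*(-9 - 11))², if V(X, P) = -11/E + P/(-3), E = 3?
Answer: 33124/9 ≈ 3680.4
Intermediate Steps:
V(X, P) = -11/3 - P/3 (V(X, P) = -11/3 + P/(-3) = -11*⅓ + P*(-⅓) = -11/3 - P/3)
(V(16, -9) - (-3)*(-9 - 11))² = ((-11/3 - ⅓*(-9)) - (-3)*(-9 - 11))² = ((-11/3 + 3) - (-3)*(-20))² = (-⅔ - 1*60)² = (-⅔ - 60)² = (-182/3)² = 33124/9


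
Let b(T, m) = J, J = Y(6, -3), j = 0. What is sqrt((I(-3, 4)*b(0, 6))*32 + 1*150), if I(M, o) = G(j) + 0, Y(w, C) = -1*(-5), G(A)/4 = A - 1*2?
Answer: I*sqrt(1130) ≈ 33.615*I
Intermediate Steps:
G(A) = -8 + 4*A (G(A) = 4*(A - 1*2) = 4*(A - 2) = 4*(-2 + A) = -8 + 4*A)
Y(w, C) = 5
J = 5
I(M, o) = -8 (I(M, o) = (-8 + 4*0) + 0 = (-8 + 0) + 0 = -8 + 0 = -8)
b(T, m) = 5
sqrt((I(-3, 4)*b(0, 6))*32 + 1*150) = sqrt(-8*5*32 + 1*150) = sqrt(-40*32 + 150) = sqrt(-1280 + 150) = sqrt(-1130) = I*sqrt(1130)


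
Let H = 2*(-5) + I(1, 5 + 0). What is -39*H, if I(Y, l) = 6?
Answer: 156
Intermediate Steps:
H = -4 (H = 2*(-5) + 6 = -10 + 6 = -4)
-39*H = -39*(-4) = 156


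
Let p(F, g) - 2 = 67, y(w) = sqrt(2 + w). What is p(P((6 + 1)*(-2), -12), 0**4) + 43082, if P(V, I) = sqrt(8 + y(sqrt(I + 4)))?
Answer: 43151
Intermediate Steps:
P(V, I) = sqrt(8 + sqrt(2 + sqrt(4 + I))) (P(V, I) = sqrt(8 + sqrt(2 + sqrt(I + 4))) = sqrt(8 + sqrt(2 + sqrt(4 + I))))
p(F, g) = 69 (p(F, g) = 2 + 67 = 69)
p(P((6 + 1)*(-2), -12), 0**4) + 43082 = 69 + 43082 = 43151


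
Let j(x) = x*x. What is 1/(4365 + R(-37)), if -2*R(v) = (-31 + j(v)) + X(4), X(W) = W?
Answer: 1/3694 ≈ 0.00027071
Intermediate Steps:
j(x) = x²
R(v) = 27/2 - v²/2 (R(v) = -((-31 + v²) + 4)/2 = -(-27 + v²)/2 = 27/2 - v²/2)
1/(4365 + R(-37)) = 1/(4365 + (27/2 - ½*(-37)²)) = 1/(4365 + (27/2 - ½*1369)) = 1/(4365 + (27/2 - 1369/2)) = 1/(4365 - 671) = 1/3694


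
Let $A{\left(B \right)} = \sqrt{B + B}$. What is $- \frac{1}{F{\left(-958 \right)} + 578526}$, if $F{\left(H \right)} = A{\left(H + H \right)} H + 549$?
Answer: $- \frac{579075}{338844727273} - \frac{1916 i \sqrt{958}}{338844727273} \approx -1.709 \cdot 10^{-6} - 1.7502 \cdot 10^{-7} i$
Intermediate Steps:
$A{\left(B \right)} = \sqrt{2} \sqrt{B}$ ($A{\left(B \right)} = \sqrt{2 B} = \sqrt{2} \sqrt{B}$)
$F{\left(H \right)} = 549 + 2 H^{\frac{3}{2}}$ ($F{\left(H \right)} = \sqrt{2} \sqrt{H + H} H + 549 = \sqrt{2} \sqrt{2 H} H + 549 = \sqrt{2} \sqrt{2} \sqrt{H} H + 549 = 2 \sqrt{H} H + 549 = 2 H^{\frac{3}{2}} + 549 = 549 + 2 H^{\frac{3}{2}}$)
$- \frac{1}{F{\left(-958 \right)} + 578526} = - \frac{1}{\left(549 + 2 \left(-958\right)^{\frac{3}{2}}\right) + 578526} = - \frac{1}{\left(549 + 2 \left(- 958 i \sqrt{958}\right)\right) + 578526} = - \frac{1}{\left(549 - 1916 i \sqrt{958}\right) + 578526} = - \frac{1}{579075 - 1916 i \sqrt{958}}$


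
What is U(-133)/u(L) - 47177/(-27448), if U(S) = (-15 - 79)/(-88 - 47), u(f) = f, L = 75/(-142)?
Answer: 111291221/277911000 ≈ 0.40046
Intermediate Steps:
L = -75/142 (L = 75*(-1/142) = -75/142 ≈ -0.52817)
U(S) = 94/135 (U(S) = -94/(-135) = -94*(-1/135) = 94/135)
U(-133)/u(L) - 47177/(-27448) = 94/(135*(-75/142)) - 47177/(-27448) = (94/135)*(-142/75) - 47177*(-1/27448) = -13348/10125 + 47177/27448 = 111291221/277911000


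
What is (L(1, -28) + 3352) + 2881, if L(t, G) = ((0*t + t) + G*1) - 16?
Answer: 6190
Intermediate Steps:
L(t, G) = -16 + G + t (L(t, G) = ((0 + t) + G) - 16 = (t + G) - 16 = (G + t) - 16 = -16 + G + t)
(L(1, -28) + 3352) + 2881 = ((-16 - 28 + 1) + 3352) + 2881 = (-43 + 3352) + 2881 = 3309 + 2881 = 6190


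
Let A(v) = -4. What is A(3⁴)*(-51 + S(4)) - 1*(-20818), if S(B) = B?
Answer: 21006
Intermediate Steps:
A(3⁴)*(-51 + S(4)) - 1*(-20818) = -4*(-51 + 4) - 1*(-20818) = -4*(-47) + 20818 = 188 + 20818 = 21006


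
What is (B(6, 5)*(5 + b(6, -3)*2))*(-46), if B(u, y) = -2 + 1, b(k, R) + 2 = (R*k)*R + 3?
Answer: 5290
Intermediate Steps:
b(k, R) = 1 + k*R² (b(k, R) = -2 + ((R*k)*R + 3) = -2 + (k*R² + 3) = -2 + (3 + k*R²) = 1 + k*R²)
B(u, y) = -1
(B(6, 5)*(5 + b(6, -3)*2))*(-46) = -(5 + (1 + 6*(-3)²)*2)*(-46) = -(5 + (1 + 6*9)*2)*(-46) = -(5 + (1 + 54)*2)*(-46) = -(5 + 55*2)*(-46) = -(5 + 110)*(-46) = -1*115*(-46) = -115*(-46) = 5290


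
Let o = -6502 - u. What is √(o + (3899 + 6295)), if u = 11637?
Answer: I*√7945 ≈ 89.135*I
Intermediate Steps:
o = -18139 (o = -6502 - 1*11637 = -6502 - 11637 = -18139)
√(o + (3899 + 6295)) = √(-18139 + (3899 + 6295)) = √(-18139 + 10194) = √(-7945) = I*√7945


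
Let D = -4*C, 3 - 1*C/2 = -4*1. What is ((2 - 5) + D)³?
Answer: -205379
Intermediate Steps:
C = 14 (C = 6 - (-8) = 6 - 2*(-4) = 6 + 8 = 14)
D = -56 (D = -4*14 = -56)
((2 - 5) + D)³ = ((2 - 5) - 56)³ = (-3 - 56)³ = (-59)³ = -205379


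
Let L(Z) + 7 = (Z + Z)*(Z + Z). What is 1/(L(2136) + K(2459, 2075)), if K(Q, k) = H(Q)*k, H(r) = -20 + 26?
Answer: 1/18262427 ≈ 5.4757e-8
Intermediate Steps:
H(r) = 6
K(Q, k) = 6*k
L(Z) = -7 + 4*Z**2 (L(Z) = -7 + (Z + Z)*(Z + Z) = -7 + (2*Z)*(2*Z) = -7 + 4*Z**2)
1/(L(2136) + K(2459, 2075)) = 1/((-7 + 4*2136**2) + 6*2075) = 1/((-7 + 4*4562496) + 12450) = 1/((-7 + 18249984) + 12450) = 1/(18249977 + 12450) = 1/18262427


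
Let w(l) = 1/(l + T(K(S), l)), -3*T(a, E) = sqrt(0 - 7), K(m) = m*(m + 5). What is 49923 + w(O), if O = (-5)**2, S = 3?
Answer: 281166561/5632 + 3*I*sqrt(7)/5632 ≈ 49923.0 + 0.0014093*I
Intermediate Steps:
K(m) = m*(5 + m)
T(a, E) = -I*sqrt(7)/3 (T(a, E) = -sqrt(0 - 7)/3 = -I*sqrt(7)/3)
O = 25
w(l) = 1/(l - I*sqrt(7)/3)
49923 + w(O) = 49923 + 3/(3*25 - I*sqrt(7)) = 49923 + 3/(75 - I*sqrt(7))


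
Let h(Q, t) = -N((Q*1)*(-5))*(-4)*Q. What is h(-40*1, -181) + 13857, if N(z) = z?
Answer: -18143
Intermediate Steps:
h(Q, t) = -20*Q² (h(Q, t) = -((Q*1)*(-5))*(-4)*Q = -(Q*(-5))*(-4)*Q = --5*Q*(-4)*Q = -20*Q*Q = -20*Q²)
h(-40*1, -181) + 13857 = -20*(-40*1)² + 13857 = -20*(-40)² + 13857 = -20*1600 + 13857 = -32000 + 13857 = -18143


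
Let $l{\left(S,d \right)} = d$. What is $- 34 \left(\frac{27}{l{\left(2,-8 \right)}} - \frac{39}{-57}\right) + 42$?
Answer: $\frac{10145}{76} \approx 133.49$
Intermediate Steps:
$- 34 \left(\frac{27}{l{\left(2,-8 \right)}} - \frac{39}{-57}\right) + 42 = - 34 \left(\frac{27}{-8} - \frac{39}{-57}\right) + 42 = - 34 \left(27 \left(- \frac{1}{8}\right) - - \frac{13}{19}\right) + 42 = - 34 \left(- \frac{27}{8} + \frac{13}{19}\right) + 42 = \left(-34\right) \left(- \frac{409}{152}\right) + 42 = \frac{6953}{76} + 42 = \frac{10145}{76}$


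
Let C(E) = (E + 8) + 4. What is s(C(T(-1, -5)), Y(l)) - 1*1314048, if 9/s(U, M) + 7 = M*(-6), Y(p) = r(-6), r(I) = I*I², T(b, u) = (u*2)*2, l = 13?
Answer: -1693807863/1289 ≈ -1.3140e+6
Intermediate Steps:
T(b, u) = 4*u (T(b, u) = (2*u)*2 = 4*u)
C(E) = 12 + E (C(E) = (8 + E) + 4 = 12 + E)
r(I) = I³
Y(p) = -216 (Y(p) = (-6)³ = -216)
s(U, M) = 9/(-7 - 6*M) (s(U, M) = 9/(-7 + M*(-6)) = 9/(-7 - 6*M))
s(C(T(-1, -5)), Y(l)) - 1*1314048 = -9/(7 + 6*(-216)) - 1*1314048 = -9/(7 - 1296) - 1314048 = -9/(-1289) - 1314048 = -9*(-1/1289) - 1314048 = 9/1289 - 1314048 = -1693807863/1289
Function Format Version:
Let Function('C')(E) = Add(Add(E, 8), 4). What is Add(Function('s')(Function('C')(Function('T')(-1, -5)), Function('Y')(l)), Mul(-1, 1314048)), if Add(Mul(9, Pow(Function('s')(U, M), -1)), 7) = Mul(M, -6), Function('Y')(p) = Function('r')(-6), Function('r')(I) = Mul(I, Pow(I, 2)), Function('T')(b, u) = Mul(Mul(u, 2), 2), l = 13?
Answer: Rational(-1693807863, 1289) ≈ -1.3140e+6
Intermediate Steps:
Function('T')(b, u) = Mul(4, u) (Function('T')(b, u) = Mul(Mul(2, u), 2) = Mul(4, u))
Function('C')(E) = Add(12, E) (Function('C')(E) = Add(Add(8, E), 4) = Add(12, E))
Function('r')(I) = Pow(I, 3)
Function('Y')(p) = -216 (Function('Y')(p) = Pow(-6, 3) = -216)
Function('s')(U, M) = Mul(9, Pow(Add(-7, Mul(-6, M)), -1)) (Function('s')(U, M) = Mul(9, Pow(Add(-7, Mul(M, -6)), -1)) = Mul(9, Pow(Add(-7, Mul(-6, M)), -1)))
Add(Function('s')(Function('C')(Function('T')(-1, -5)), Function('Y')(l)), Mul(-1, 1314048)) = Add(Mul(-9, Pow(Add(7, Mul(6, -216)), -1)), Mul(-1, 1314048)) = Add(Mul(-9, Pow(Add(7, -1296), -1)), -1314048) = Add(Mul(-9, Pow(-1289, -1)), -1314048) = Add(Mul(-9, Rational(-1, 1289)), -1314048) = Add(Rational(9, 1289), -1314048) = Rational(-1693807863, 1289)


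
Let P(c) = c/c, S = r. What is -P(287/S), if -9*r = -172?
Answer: -1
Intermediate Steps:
r = 172/9 (r = -⅑*(-172) = 172/9 ≈ 19.111)
S = 172/9 ≈ 19.111
P(c) = 1
-P(287/S) = -1*1 = -1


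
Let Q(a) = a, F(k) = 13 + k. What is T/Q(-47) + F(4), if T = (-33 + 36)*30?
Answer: 709/47 ≈ 15.085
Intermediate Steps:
T = 90 (T = 3*30 = 90)
T/Q(-47) + F(4) = 90/(-47) + (13 + 4) = 90*(-1/47) + 17 = -90/47 + 17 = 709/47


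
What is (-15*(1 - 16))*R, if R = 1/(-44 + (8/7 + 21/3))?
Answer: -1575/251 ≈ -6.2749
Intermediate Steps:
R = -7/251 (R = 1/(-44 + (8*(1/7) + 21*(1/3))) = 1/(-44 + (8/7 + 7)) = 1/(-44 + 57/7) = 1/(-251/7) = -7/251 ≈ -0.027888)
(-15*(1 - 16))*R = -15*(1 - 16)*(-7/251) = -15*(-15)*(-7/251) = 225*(-7/251) = -1575/251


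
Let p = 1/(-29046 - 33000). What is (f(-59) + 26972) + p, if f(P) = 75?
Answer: 1678158161/62046 ≈ 27047.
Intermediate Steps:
p = -1/62046 (p = 1/(-62046) = -1/62046 ≈ -1.6117e-5)
(f(-59) + 26972) + p = (75 + 26972) - 1/62046 = 27047 - 1/62046 = 1678158161/62046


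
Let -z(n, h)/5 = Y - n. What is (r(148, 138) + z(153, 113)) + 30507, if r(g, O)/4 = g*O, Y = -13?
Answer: 113033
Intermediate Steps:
z(n, h) = 65 + 5*n (z(n, h) = -5*(-13 - n) = 65 + 5*n)
r(g, O) = 4*O*g (r(g, O) = 4*(g*O) = 4*(O*g) = 4*O*g)
(r(148, 138) + z(153, 113)) + 30507 = (4*138*148 + (65 + 5*153)) + 30507 = (81696 + (65 + 765)) + 30507 = (81696 + 830) + 30507 = 82526 + 30507 = 113033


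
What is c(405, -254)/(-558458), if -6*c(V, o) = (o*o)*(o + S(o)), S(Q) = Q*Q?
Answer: 1036481798/837687 ≈ 1237.3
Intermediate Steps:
S(Q) = Q²
c(V, o) = -o²*(o + o²)/6 (c(V, o) = -o*o*(o + o²)/6 = -o²*(o + o²)/6)
c(405, -254)/(-558458) = ((⅙)*(-254)³*(-1 - 1*(-254)))/(-558458) = ((⅙)*(-16387064)*(-1 + 254))*(-1/558458) = ((⅙)*(-16387064)*253)*(-1/558458) = -2072963596/3*(-1/558458) = 1036481798/837687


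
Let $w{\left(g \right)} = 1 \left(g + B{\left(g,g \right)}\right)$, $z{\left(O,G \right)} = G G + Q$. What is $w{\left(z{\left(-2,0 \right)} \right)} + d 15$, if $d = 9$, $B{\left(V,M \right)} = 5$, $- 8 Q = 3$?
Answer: $\frac{1117}{8} \approx 139.63$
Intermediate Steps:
$Q = - \frac{3}{8}$ ($Q = \left(- \frac{1}{8}\right) 3 = - \frac{3}{8} \approx -0.375$)
$z{\left(O,G \right)} = - \frac{3}{8} + G^{2}$ ($z{\left(O,G \right)} = G G - \frac{3}{8} = G^{2} - \frac{3}{8} = - \frac{3}{8} + G^{2}$)
$w{\left(g \right)} = 5 + g$ ($w{\left(g \right)} = 1 \left(g + 5\right) = 1 \left(5 + g\right) = 5 + g$)
$w{\left(z{\left(-2,0 \right)} \right)} + d 15 = \left(5 - \left(\frac{3}{8} - 0^{2}\right)\right) + 9 \cdot 15 = \left(5 + \left(- \frac{3}{8} + 0\right)\right) + 135 = \left(5 - \frac{3}{8}\right) + 135 = \frac{37}{8} + 135 = \frac{1117}{8}$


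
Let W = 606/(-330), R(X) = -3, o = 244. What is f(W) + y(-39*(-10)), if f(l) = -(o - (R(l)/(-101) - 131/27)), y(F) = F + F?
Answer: 1448522/2727 ≈ 531.18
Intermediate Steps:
y(F) = 2*F
W = -101/55 (W = 606*(-1/330) = -101/55 ≈ -1.8364)
f(l) = -678538/2727 (f(l) = -(244 - (-3/(-101) - 131/27)) = -(244 - (-3*(-1/101) - 131*1/27)) = -(244 - (3/101 - 131/27)) = -(244 - 1*(-13150/2727)) = -(244 + 13150/2727) = -1*678538/2727 = -678538/2727)
f(W) + y(-39*(-10)) = -678538/2727 + 2*(-39*(-10)) = -678538/2727 + 2*390 = -678538/2727 + 780 = 1448522/2727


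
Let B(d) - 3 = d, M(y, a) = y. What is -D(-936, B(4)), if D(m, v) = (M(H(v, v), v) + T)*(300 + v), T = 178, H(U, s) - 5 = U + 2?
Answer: -58944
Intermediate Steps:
H(U, s) = 7 + U (H(U, s) = 5 + (U + 2) = 5 + (2 + U) = 7 + U)
B(d) = 3 + d
D(m, v) = (185 + v)*(300 + v) (D(m, v) = ((7 + v) + 178)*(300 + v) = (185 + v)*(300 + v))
-D(-936, B(4)) = -(55500 + (3 + 4)² + 485*(3 + 4)) = -(55500 + 7² + 485*7) = -(55500 + 49 + 3395) = -1*58944 = -58944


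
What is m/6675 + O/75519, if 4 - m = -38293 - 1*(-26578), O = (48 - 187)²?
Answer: 337991612/168029775 ≈ 2.0115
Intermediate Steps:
O = 19321 (O = (-139)² = 19321)
m = 11719 (m = 4 - (-38293 - 1*(-26578)) = 4 - (-38293 + 26578) = 4 - 1*(-11715) = 4 + 11715 = 11719)
m/6675 + O/75519 = 11719/6675 + 19321/75519 = 337991612/168029775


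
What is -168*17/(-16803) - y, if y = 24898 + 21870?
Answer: -261946616/5601 ≈ -46768.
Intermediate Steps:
y = 46768
-168*17/(-16803) - y = -168*17/(-16803) - 1*46768 = -28*102*(-1/16803) - 46768 = -2856*(-1/16803) - 46768 = 952/5601 - 46768 = -261946616/5601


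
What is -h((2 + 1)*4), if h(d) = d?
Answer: -12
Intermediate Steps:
-h((2 + 1)*4) = -(2 + 1)*4 = -3*4 = -1*12 = -12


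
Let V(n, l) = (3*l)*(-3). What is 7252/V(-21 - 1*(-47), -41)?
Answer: 7252/369 ≈ 19.653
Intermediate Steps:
V(n, l) = -9*l
7252/V(-21 - 1*(-47), -41) = 7252/((-9*(-41))) = 7252/369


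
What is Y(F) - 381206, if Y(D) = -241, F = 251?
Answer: -381447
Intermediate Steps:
Y(F) - 381206 = -241 - 381206 = -381447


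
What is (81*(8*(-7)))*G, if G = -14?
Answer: 63504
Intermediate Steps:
(81*(8*(-7)))*G = (81*(8*(-7)))*(-14) = (81*(-56))*(-14) = -4536*(-14) = 63504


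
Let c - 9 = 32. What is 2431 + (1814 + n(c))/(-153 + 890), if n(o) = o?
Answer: 1793502/737 ≈ 2433.5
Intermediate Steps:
c = 41 (c = 9 + 32 = 41)
2431 + (1814 + n(c))/(-153 + 890) = 2431 + (1814 + 41)/(-153 + 890) = 2431 + 1855/737 = 1793502/737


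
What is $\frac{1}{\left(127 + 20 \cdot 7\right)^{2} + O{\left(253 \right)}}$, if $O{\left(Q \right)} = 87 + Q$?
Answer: $\frac{1}{71629} \approx 1.3961 \cdot 10^{-5}$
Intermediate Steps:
$\frac{1}{\left(127 + 20 \cdot 7\right)^{2} + O{\left(253 \right)}} = \frac{1}{\left(127 + 20 \cdot 7\right)^{2} + \left(87 + 253\right)} = \frac{1}{\left(127 + 140\right)^{2} + 340} = \frac{1}{267^{2} + 340} = \frac{1}{71289 + 340} = \frac{1}{71629}$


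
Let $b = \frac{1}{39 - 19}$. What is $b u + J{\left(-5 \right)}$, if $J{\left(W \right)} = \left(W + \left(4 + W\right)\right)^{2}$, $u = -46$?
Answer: $\frac{337}{10} \approx 33.7$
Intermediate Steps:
$J{\left(W \right)} = \left(4 + 2 W\right)^{2}$
$b = \frac{1}{20} \approx 0.05$
$b u + J{\left(-5 \right)} = \frac{1}{20} \left(-46\right) + 4 \left(2 - 5\right)^{2} = - \frac{23}{10} + 4 \left(-3\right)^{2} = - \frac{23}{10} + 4 \cdot 9 = - \frac{23}{10} + 36 = \frac{337}{10}$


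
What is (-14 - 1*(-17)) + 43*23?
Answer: 992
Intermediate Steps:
(-14 - 1*(-17)) + 43*23 = (-14 + 17) + 989 = 3 + 989 = 992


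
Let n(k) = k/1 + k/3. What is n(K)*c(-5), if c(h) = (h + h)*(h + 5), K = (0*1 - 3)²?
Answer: 0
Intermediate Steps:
K = 9 (K = (0 - 3)² = (-3)² = 9)
c(h) = 2*h*(5 + h) (c(h) = (2*h)*(5 + h) = 2*h*(5 + h))
n(k) = 4*k/3 (n(k) = k*1 + k*(⅓) = k + k/3 = 4*k/3)
n(K)*c(-5) = ((4/3)*9)*(2*(-5)*(5 - 5)) = 12*(2*(-5)*0) = 12*0 = 0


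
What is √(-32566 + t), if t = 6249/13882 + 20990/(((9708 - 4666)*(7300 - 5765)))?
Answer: I*√3759108851392751539939322/10743932254 ≈ 180.46*I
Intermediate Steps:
t = 4865533121/10743932254 (t = 6249*(1/13882) + 20990/((5042*1535)) = 6249/13882 + 20990/7739470 = 6249/13882 + 20990*(1/7739470) = 6249/13882 + 2099/773947 = 4865533121/10743932254 ≈ 0.45286)
√(-32566 + t) = √(-32566 + 4865533121/10743932254) = √(-349882032250643/10743932254) = I*√3759108851392751539939322/10743932254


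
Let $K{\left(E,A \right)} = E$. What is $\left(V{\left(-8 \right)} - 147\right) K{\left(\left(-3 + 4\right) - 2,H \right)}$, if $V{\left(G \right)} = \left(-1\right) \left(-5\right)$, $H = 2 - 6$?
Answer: $142$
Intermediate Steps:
$H = -4$
$V{\left(G \right)} = 5$
$\left(V{\left(-8 \right)} - 147\right) K{\left(\left(-3 + 4\right) - 2,H \right)} = \left(5 - 147\right) \left(\left(-3 + 4\right) - 2\right) = - 142 \left(1 - 2\right) = \left(-142\right) \left(-1\right) = 142$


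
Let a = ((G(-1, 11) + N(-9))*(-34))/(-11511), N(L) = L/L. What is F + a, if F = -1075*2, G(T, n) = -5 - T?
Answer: -8249584/3837 ≈ -2150.0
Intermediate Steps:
N(L) = 1
F = -2150
a = -34/3837 (a = (((-5 - 1*(-1)) + 1)*(-34))/(-11511) = (((-5 + 1) + 1)*(-34))*(-1/11511) = ((-4 + 1)*(-34))*(-1/11511) = -3*(-34)*(-1/11511) = 102*(-1/11511) = -34/3837 ≈ -0.0088611)
F + a = -2150 - 34/3837 = -8249584/3837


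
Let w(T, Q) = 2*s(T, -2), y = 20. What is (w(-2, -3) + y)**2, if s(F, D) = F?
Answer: 256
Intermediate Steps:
w(T, Q) = 2*T
(w(-2, -3) + y)**2 = (2*(-2) + 20)**2 = (-4 + 20)**2 = 16**2 = 256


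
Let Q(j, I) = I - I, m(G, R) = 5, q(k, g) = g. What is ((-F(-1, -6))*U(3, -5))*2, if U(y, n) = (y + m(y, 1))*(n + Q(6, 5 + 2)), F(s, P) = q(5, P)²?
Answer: 2880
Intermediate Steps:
F(s, P) = P²
Q(j, I) = 0
U(y, n) = n*(5 + y) (U(y, n) = (y + 5)*(n + 0) = (5 + y)*n = n*(5 + y))
((-F(-1, -6))*U(3, -5))*2 = ((-1*(-6)²)*(-5*(5 + 3)))*2 = ((-1*36)*(-5*8))*2 = -36*(-40)*2 = 1440*2 = 2880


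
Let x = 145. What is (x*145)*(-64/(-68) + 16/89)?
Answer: 35658400/1513 ≈ 23568.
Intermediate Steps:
(x*145)*(-64/(-68) + 16/89) = (145*145)*(-64/(-68) + 16/89) = 21025*(-64*(-1/68) + 16*(1/89)) = 21025*(16/17 + 16/89) = 21025*(1696/1513) = 35658400/1513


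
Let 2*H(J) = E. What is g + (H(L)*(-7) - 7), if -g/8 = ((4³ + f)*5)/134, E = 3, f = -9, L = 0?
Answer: -4545/134 ≈ -33.918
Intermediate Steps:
H(J) = 3/2 (H(J) = (½)*3 = 3/2)
g = -1100/67 (g = -8*(4³ - 9)*5/134 = -8*(64 - 9)*5/134 = -8*55*5/134 = -2200/134 = -8*275/134 = -1100/67 ≈ -16.418)
g + (H(L)*(-7) - 7) = -1100/67 + ((3/2)*(-7) - 7) = -1100/67 + (-21/2 - 7) = -1100/67 - 35/2 = -4545/134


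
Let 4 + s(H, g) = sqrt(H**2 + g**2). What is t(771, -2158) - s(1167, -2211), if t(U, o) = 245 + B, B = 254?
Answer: 503 - 3*sqrt(694490) ≈ -1997.1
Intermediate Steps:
t(U, o) = 499 (t(U, o) = 245 + 254 = 499)
s(H, g) = -4 + sqrt(H**2 + g**2)
t(771, -2158) - s(1167, -2211) = 499 - (-4 + sqrt(1167**2 + (-2211)**2)) = 499 - (-4 + sqrt(1361889 + 4888521)) = 499 - (-4 + sqrt(6250410)) = 499 - (-4 + 3*sqrt(694490)) = 499 + (4 - 3*sqrt(694490)) = 503 - 3*sqrt(694490)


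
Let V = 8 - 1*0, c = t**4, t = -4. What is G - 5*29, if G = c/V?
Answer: -113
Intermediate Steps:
c = 256 (c = (-4)**4 = 256)
V = 8 (V = 8 + 0 = 8)
G = 32 (G = 256/8 = 256*(1/8) = 32)
G - 5*29 = 32 - 5*29 = 32 - 145 = -113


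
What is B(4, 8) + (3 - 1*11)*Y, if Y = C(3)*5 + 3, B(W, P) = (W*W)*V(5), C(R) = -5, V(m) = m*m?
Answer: 576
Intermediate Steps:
V(m) = m²
B(W, P) = 25*W² (B(W, P) = (W*W)*5² = W²*25 = 25*W²)
Y = -22 (Y = -5*5 + 3 = -25 + 3 = -22)
B(4, 8) + (3 - 1*11)*Y = 25*4² + (3 - 1*11)*(-22) = 25*16 + (3 - 11)*(-22) = 400 - 8*(-22) = 400 + 176 = 576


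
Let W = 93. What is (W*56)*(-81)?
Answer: -421848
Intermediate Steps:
(W*56)*(-81) = (93*56)*(-81) = 5208*(-81) = -421848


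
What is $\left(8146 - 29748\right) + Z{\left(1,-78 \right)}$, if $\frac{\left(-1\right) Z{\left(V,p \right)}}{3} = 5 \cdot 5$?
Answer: $-21677$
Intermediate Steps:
$Z{\left(V,p \right)} = -75$ ($Z{\left(V,p \right)} = - 3 \cdot 5 \cdot 5 = \left(-3\right) 25 = -75$)
$\left(8146 - 29748\right) + Z{\left(1,-78 \right)} = \left(8146 - 29748\right) - 75 = -21602 - 75 = -21677$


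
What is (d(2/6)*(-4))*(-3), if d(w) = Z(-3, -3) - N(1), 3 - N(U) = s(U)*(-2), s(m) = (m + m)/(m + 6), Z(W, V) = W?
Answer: -552/7 ≈ -78.857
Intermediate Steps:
s(m) = 2*m/(6 + m) (s(m) = (2*m)/(6 + m) = 2*m/(6 + m))
N(U) = 3 + 4*U/(6 + U) (N(U) = 3 - 2*U/(6 + U)*(-2) = 3 - (-4)*U/(6 + U) = 3 + 4*U/(6 + U))
d(w) = -46/7 (d(w) = -3 - (18 + 7*1)/(6 + 1) = -3 - (18 + 7)/7 = -3 - 25/7 = -46/7)
(d(2/6)*(-4))*(-3) = -46/7*(-4)*(-3) = (184/7)*(-3) = -552/7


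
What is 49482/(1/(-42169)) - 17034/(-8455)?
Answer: -17642257585356/8455 ≈ -2.0866e+9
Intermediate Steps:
49482/(1/(-42169)) - 17034/(-8455) = 49482/(-1/42169) - 17034*(-1/8455) = 49482*(-42169) + 17034/8455 = -2086606458 + 17034/8455 = -17642257585356/8455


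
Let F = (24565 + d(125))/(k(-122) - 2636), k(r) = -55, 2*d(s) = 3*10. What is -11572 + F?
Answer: -31164832/2691 ≈ -11581.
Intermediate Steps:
d(s) = 15 (d(s) = (3*10)/2 = (1/2)*30 = 15)
F = -24580/2691 (F = (24565 + 15)/(-55 - 2636) = 24580/(-2691) = 24580*(-1/2691) = -24580/2691 ≈ -9.1342)
-11572 + F = -11572 - 24580/2691 = -31164832/2691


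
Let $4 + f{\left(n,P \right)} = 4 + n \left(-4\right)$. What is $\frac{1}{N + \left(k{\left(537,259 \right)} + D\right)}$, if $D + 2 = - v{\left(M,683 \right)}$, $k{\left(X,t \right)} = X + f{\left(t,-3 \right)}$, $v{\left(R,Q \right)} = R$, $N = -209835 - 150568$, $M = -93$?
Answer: $- \frac{1}{360811} \approx -2.7715 \cdot 10^{-6}$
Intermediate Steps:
$f{\left(n,P \right)} = - 4 n$ ($f{\left(n,P \right)} = -4 + \left(4 + n \left(-4\right)\right) = -4 - \left(-4 + 4 n\right) = - 4 n$)
$N = -360403$ ($N = -209835 - 150568 = -360403$)
$k{\left(X,t \right)} = X - 4 t$
$D = 91$ ($D = -2 - -93 = -2 + 93 = 91$)
$\frac{1}{N + \left(k{\left(537,259 \right)} + D\right)} = \frac{1}{-360403 + \left(\left(537 - 1036\right) + 91\right)} = \frac{1}{-360403 + \left(-499 + 91\right)} = \frac{1}{-360403 - 408} = \frac{1}{-360811} = - \frac{1}{360811}$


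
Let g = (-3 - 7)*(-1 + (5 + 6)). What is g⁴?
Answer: 100000000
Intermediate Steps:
g = -100 (g = -10*(-1 + 11) = -10*10 = -100)
g⁴ = (-100)⁴ = 100000000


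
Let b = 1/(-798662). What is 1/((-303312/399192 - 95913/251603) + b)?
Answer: -3342330746008738/3813678842750365 ≈ -0.87641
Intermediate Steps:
b = -1/798662 ≈ -1.2521e-6
1/((-303312/399192 - 95913/251603) + b) = 1/((-303312/399192 - 95913/251603) - 1/798662) = 1/((-303312*1/399192 - 95913*1/251603) - 1/798662) = 1/((-12638/16633 - 95913/251603) - 1/798662) = 1/(-4775079643/4184912699 - 1/798662) = 1/(-3813678842750365/3342330746008738) = -3342330746008738/3813678842750365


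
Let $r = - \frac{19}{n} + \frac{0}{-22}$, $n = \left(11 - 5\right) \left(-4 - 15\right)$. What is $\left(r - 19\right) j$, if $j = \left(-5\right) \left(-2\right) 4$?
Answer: $- \frac{2260}{3} \approx -753.33$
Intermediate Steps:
$j = 40$ ($j = 10 \cdot 4 = 40$)
$n = -114$ ($n = 6 \left(-19\right) = -114$)
$r = \frac{1}{6}$ ($r = - \frac{19}{-114} + \frac{0}{-22} = \left(-19\right) \left(- \frac{1}{114}\right) + 0 \left(- \frac{1}{22}\right) = \frac{1}{6} + 0 = \frac{1}{6} \approx 0.16667$)
$\left(r - 19\right) j = \left(\frac{1}{6} - 19\right) 40 = \left(- \frac{113}{6}\right) 40 = - \frac{2260}{3}$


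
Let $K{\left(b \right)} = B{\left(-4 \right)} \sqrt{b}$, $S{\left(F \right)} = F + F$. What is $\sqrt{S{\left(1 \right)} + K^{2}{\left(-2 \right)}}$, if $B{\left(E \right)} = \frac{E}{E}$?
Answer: $0$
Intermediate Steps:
$B{\left(E \right)} = 1$
$S{\left(F \right)} = 2 F$
$K{\left(b \right)} = \sqrt{b}$ ($K{\left(b \right)} = 1 \sqrt{b} = \sqrt{b}$)
$\sqrt{S{\left(1 \right)} + K^{2}{\left(-2 \right)}} = \sqrt{2 \cdot 1 + \left(\sqrt{-2}\right)^{2}} = \sqrt{2 + \left(i \sqrt{2}\right)^{2}} = \sqrt{2 - 2} = \sqrt{0} = 0$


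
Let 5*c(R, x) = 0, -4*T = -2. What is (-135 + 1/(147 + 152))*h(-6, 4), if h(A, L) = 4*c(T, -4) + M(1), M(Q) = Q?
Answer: -40364/299 ≈ -135.00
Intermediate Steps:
T = ½ (T = -¼*(-2) = ½ ≈ 0.50000)
c(R, x) = 0 (c(R, x) = (⅕)*0 = 0)
h(A, L) = 1 (h(A, L) = 4*0 + 1 = 0 + 1 = 1)
(-135 + 1/(147 + 152))*h(-6, 4) = (-135 + 1/(147 + 152))*1 = (-135 + 1/299)*1 = -40364/299*1 = -40364/299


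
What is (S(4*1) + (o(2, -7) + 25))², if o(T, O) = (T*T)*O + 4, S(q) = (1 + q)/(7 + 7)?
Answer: 361/196 ≈ 1.8418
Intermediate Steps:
S(q) = 1/14 + q/14 (S(q) = (1 + q)/14 = (1 + q)*(1/14) = 1/14 + q/14)
o(T, O) = 4 + O*T² (o(T, O) = T²*O + 4 = O*T² + 4 = 4 + O*T²)
(S(4*1) + (o(2, -7) + 25))² = ((1/14 + (4*1)/14) + ((4 - 7*2²) + 25))² = ((1/14 + (1/14)*4) + ((4 - 7*4) + 25))² = ((1/14 + 2/7) + ((4 - 28) + 25))² = (5/14 + (-24 + 25))² = (5/14 + 1)² = (19/14)² = 361/196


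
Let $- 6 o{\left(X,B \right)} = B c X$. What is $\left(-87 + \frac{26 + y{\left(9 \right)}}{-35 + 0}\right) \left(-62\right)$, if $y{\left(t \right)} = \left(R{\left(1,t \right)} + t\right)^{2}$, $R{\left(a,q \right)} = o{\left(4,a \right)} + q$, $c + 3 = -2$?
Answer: $\frac{393514}{63} \approx 6246.3$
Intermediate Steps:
$c = -5$ ($c = -3 - 2 = -5$)
$o{\left(X,B \right)} = \frac{5 B X}{6}$ ($o{\left(X,B \right)} = - \frac{B \left(-5\right) X}{6} = - \frac{- 5 B X}{6} = - \frac{\left(-5\right) B X}{6} = \frac{5 B X}{6}$)
$R{\left(a,q \right)} = q + \frac{10 a}{3}$ ($R{\left(a,q \right)} = \frac{5}{6} a 4 + q = \frac{10 a}{3} + q = q + \frac{10 a}{3}$)
$y{\left(t \right)} = \left(\frac{10}{3} + 2 t\right)^{2}$ ($y{\left(t \right)} = \left(\left(t + \frac{10}{3} \cdot 1\right) + t\right)^{2} = \left(\left(t + \frac{10}{3}\right) + t\right)^{2} = \left(\left(\frac{10}{3} + t\right) + t\right)^{2} = \left(\frac{10}{3} + 2 t\right)^{2}$)
$\left(-87 + \frac{26 + y{\left(9 \right)}}{-35 + 0}\right) \left(-62\right) = \left(-87 + \frac{26 + \frac{4 \left(5 + 3 \cdot 9\right)^{2}}{9}}{-35 + 0}\right) \left(-62\right) = \left(-87 + \frac{26 + \frac{4 \left(5 + 27\right)^{2}}{9}}{-35}\right) \left(-62\right) = \left(-87 + \left(26 + \frac{4 \cdot 32^{2}}{9}\right) \left(- \frac{1}{35}\right)\right) \left(-62\right) = \left(-87 + \left(26 + \frac{4}{9} \cdot 1024\right) \left(- \frac{1}{35}\right)\right) \left(-62\right) = \left(-87 + \left(26 + \frac{4096}{9}\right) \left(- \frac{1}{35}\right)\right) \left(-62\right) = \left(-87 + \frac{4330}{9} \left(- \frac{1}{35}\right)\right) \left(-62\right) = \left(-87 - \frac{866}{63}\right) \left(-62\right) = \left(- \frac{6347}{63}\right) \left(-62\right) = \frac{393514}{63}$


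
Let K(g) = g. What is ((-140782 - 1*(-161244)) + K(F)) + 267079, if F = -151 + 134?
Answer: 287524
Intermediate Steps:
F = -17
((-140782 - 1*(-161244)) + K(F)) + 267079 = ((-140782 - 1*(-161244)) - 17) + 267079 = ((-140782 + 161244) - 17) + 267079 = (20462 - 17) + 267079 = 20445 + 267079 = 287524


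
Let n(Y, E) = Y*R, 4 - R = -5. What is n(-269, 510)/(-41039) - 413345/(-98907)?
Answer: 17202719302/4059044373 ≈ 4.2381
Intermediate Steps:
R = 9 (R = 4 - 1*(-5) = 4 + 5 = 9)
n(Y, E) = 9*Y (n(Y, E) = Y*9 = 9*Y)
n(-269, 510)/(-41039) - 413345/(-98907) = (9*(-269))/(-41039) - 413345/(-98907) = -2421*(-1/41039) - 413345*(-1/98907) = 2421/41039 + 413345/98907 = 17202719302/4059044373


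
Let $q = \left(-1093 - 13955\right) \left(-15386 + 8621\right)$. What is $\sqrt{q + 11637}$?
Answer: $3 \sqrt{11312373} \approx 10090.0$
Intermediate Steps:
$q = 101799720$ ($q = \left(-15048\right) \left(-6765\right) = 101799720$)
$\sqrt{q + 11637} = \sqrt{101799720 + 11637} = \sqrt{101811357} = 3 \sqrt{11312373}$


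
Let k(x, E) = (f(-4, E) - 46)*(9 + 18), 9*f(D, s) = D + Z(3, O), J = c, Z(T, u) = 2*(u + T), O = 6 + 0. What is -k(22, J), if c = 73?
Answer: 1200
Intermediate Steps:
O = 6
Z(T, u) = 2*T + 2*u (Z(T, u) = 2*(T + u) = 2*T + 2*u)
J = 73
f(D, s) = 2 + D/9 (f(D, s) = (D + (2*3 + 2*6))/9 = (D + (6 + 12))/9 = (D + 18)/9 = (18 + D)/9 = 2 + D/9)
k(x, E) = -1200 (k(x, E) = ((2 + (⅑)*(-4)) - 46)*(9 + 18) = ((2 - 4/9) - 46)*27 = (14/9 - 46)*27 = -400/9*27 = -1200)
-k(22, J) = -1*(-1200) = 1200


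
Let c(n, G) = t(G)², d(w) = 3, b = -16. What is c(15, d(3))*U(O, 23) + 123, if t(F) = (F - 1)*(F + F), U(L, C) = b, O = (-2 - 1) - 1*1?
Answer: -2181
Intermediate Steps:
O = -4 (O = -3 - 1 = -4)
U(L, C) = -16
t(F) = 2*F*(-1 + F) (t(F) = (-1 + F)*(2*F) = 2*F*(-1 + F))
c(n, G) = 4*G²*(-1 + G)² (c(n, G) = (2*G*(-1 + G))² = 4*G²*(-1 + G)²)
c(15, d(3))*U(O, 23) + 123 = (4*3²*(-1 + 3)²)*(-16) + 123 = (4*9*2²)*(-16) + 123 = (4*9*4)*(-16) + 123 = 144*(-16) + 123 = -2304 + 123 = -2181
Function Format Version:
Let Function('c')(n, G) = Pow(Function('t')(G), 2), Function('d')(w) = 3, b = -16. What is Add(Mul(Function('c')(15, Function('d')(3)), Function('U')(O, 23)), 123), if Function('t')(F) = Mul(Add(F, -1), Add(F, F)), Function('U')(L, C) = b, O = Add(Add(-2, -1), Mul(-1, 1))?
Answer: -2181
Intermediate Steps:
O = -4 (O = Add(-3, -1) = -4)
Function('U')(L, C) = -16
Function('t')(F) = Mul(2, F, Add(-1, F)) (Function('t')(F) = Mul(Add(-1, F), Mul(2, F)) = Mul(2, F, Add(-1, F)))
Function('c')(n, G) = Mul(4, Pow(G, 2), Pow(Add(-1, G), 2)) (Function('c')(n, G) = Pow(Mul(2, G, Add(-1, G)), 2) = Mul(4, Pow(G, 2), Pow(Add(-1, G), 2)))
Add(Mul(Function('c')(15, Function('d')(3)), Function('U')(O, 23)), 123) = Add(Mul(Mul(4, Pow(3, 2), Pow(Add(-1, 3), 2)), -16), 123) = Add(Mul(Mul(4, 9, Pow(2, 2)), -16), 123) = Add(Mul(Mul(4, 9, 4), -16), 123) = Add(Mul(144, -16), 123) = Add(-2304, 123) = -2181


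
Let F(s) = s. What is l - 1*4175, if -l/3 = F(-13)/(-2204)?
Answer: -9201739/2204 ≈ -4175.0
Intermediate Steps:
l = -39/2204 (l = -(-39)/(-2204) = -(-39)*(-1)/2204 = -3*13/2204 = -39/2204 ≈ -0.017695)
l - 1*4175 = -39/2204 - 1*4175 = -39/2204 - 4175 = -9201739/2204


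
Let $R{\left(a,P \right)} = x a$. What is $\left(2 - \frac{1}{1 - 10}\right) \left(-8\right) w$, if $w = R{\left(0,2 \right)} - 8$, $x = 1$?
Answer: $\frac{1216}{9} \approx 135.11$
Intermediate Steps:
$R{\left(a,P \right)} = a$ ($R{\left(a,P \right)} = 1 a = a$)
$w = -8$ ($w = 0 - 8 = -8$)
$\left(2 - \frac{1}{1 - 10}\right) \left(-8\right) w = \left(2 - \frac{1}{1 - 10}\right) \left(-8\right) \left(-8\right) = \left(2 - \frac{1}{-9}\right) \left(-8\right) \left(-8\right) = \left(2 - - \frac{1}{9}\right) \left(-8\right) \left(-8\right) = \left(2 + \frac{1}{9}\right) \left(-8\right) \left(-8\right) = \frac{19}{9} \left(-8\right) \left(-8\right) = \left(- \frac{152}{9}\right) \left(-8\right) = \frac{1216}{9}$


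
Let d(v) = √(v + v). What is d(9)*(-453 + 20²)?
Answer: -159*√2 ≈ -224.86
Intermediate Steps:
d(v) = √2*√v (d(v) = √(2*v) = √2*√v)
d(9)*(-453 + 20²) = (√2*√9)*(-453 + 20²) = (√2*3)*(-453 + 400) = (3*√2)*(-53) = -159*√2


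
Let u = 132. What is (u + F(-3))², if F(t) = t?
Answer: 16641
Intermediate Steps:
(u + F(-3))² = (132 - 3)² = 129² = 16641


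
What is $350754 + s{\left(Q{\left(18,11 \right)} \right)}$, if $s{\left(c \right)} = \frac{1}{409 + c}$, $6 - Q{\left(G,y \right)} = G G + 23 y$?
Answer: $\frac{56822147}{162} \approx 3.5075 \cdot 10^{5}$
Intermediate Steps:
$Q{\left(G,y \right)} = 6 - G^{2} - 23 y$ ($Q{\left(G,y \right)} = 6 - \left(G G + 23 y\right) = 6 - \left(G^{2} + 23 y\right) = 6 - G^{2} - 23 y$)
$350754 + s{\left(Q{\left(18,11 \right)} \right)} = 350754 + \frac{1}{409 - 571} = 350754 + \frac{1}{-162} = 350754 - \frac{1}{162} = \frac{56822147}{162}$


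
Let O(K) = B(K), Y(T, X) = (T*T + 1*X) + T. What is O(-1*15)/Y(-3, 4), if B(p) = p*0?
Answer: 0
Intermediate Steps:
Y(T, X) = T + X + T² (Y(T, X) = (T² + X) + T = (X + T²) + T = T + X + T²)
B(p) = 0
O(K) = 0
O(-1*15)/Y(-3, 4) = 0/(-3 + 4 + (-3)²) = 0/(-3 + 4 + 9) = 0/10 = 0*(⅒) = 0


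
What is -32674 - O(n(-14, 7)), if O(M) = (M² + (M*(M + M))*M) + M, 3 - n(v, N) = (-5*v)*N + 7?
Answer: 240831352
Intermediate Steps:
n(v, N) = -4 + 5*N*v (n(v, N) = 3 - ((-5*v)*N + 7) = 3 - (-5*N*v + 7) = 3 - (7 - 5*N*v) = 3 + (-7 + 5*N*v) = -4 + 5*N*v)
O(M) = M + M² + 2*M³ (O(M) = (M² + (M*(2*M))*M) + M = (M² + (2*M²)*M) + M = (M² + 2*M³) + M = M + M² + 2*M³)
-32674 - O(n(-14, 7)) = -32674 - (-4 + 5*7*(-14))*(1 + (-4 + 5*7*(-14)) + 2*(-4 + 5*7*(-14))²) = -32674 - (-4 - 490)*(1 + (-4 - 490) + 2*(-4 - 490)²) = -32674 - (-494)*(1 - 494 + 2*(-494)²) = -32674 - (-494)*(1 - 494 + 2*244036) = -32674 - (-494)*(1 - 494 + 488072) = -32674 - (-494)*487579 = -32674 - 1*(-240864026) = -32674 + 240864026 = 240831352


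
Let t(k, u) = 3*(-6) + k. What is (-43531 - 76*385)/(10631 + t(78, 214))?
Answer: -72791/10691 ≈ -6.8086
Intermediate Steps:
t(k, u) = -18 + k
(-43531 - 76*385)/(10631 + t(78, 214)) = (-43531 - 76*385)/(10631 + (-18 + 78)) = (-43531 - 29260)/(10631 + 60) = -72791/10691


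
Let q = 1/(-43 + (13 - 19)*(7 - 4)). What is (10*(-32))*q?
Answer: 320/61 ≈ 5.2459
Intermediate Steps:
q = -1/61 (q = 1/(-43 - 6*3) = 1/(-43 - 18) = 1/(-61) = -1/61 ≈ -0.016393)
(10*(-32))*q = (10*(-32))*(-1/61) = -320*(-1/61) = 320/61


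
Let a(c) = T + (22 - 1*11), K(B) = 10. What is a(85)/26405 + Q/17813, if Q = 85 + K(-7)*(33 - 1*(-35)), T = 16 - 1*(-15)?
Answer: 20947971/470352265 ≈ 0.044537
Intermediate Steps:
T = 31 (T = 16 + 15 = 31)
a(c) = 42 (a(c) = 31 + (22 - 1*11) = 31 + (22 - 11) = 31 + 11 = 42)
Q = 765 (Q = 85 + 10*(33 - 1*(-35)) = 85 + 10*(33 + 35) = 85 + 10*68 = 85 + 680 = 765)
a(85)/26405 + Q/17813 = 42/26405 + 765/17813 = 20947971/470352265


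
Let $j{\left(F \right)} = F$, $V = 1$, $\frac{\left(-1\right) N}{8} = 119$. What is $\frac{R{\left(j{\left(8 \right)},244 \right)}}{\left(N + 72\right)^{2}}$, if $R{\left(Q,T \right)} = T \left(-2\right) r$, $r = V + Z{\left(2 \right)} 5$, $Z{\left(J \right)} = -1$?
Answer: $\frac{61}{24200} \approx 0.0025207$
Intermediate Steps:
$N = -952$ ($N = \left(-8\right) 119 = -952$)
$r = -4$ ($r = 1 - 5 = -4$)
$R{\left(Q,T \right)} = 8 T$ ($R{\left(Q,T \right)} = T \left(-2\right) \left(-4\right) = - 2 T \left(-4\right) = 8 T$)
$\frac{R{\left(j{\left(8 \right)},244 \right)}}{\left(N + 72\right)^{2}} = \frac{8 \cdot 244}{\left(-952 + 72\right)^{2}} = \frac{1952}{\left(-880\right)^{2}} = \frac{1952}{774400} = 1952 \cdot \frac{1}{774400} = \frac{61}{24200}$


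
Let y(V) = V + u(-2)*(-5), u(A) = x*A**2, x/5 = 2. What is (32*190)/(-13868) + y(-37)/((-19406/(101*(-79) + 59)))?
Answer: -3268597400/33640301 ≈ -97.163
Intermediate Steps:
x = 10 (x = 5*2 = 10)
u(A) = 10*A**2
y(V) = -200 + V (y(V) = V + (10*(-2)**2)*(-5) = V + (10*4)*(-5) = V + 40*(-5) = V - 200 = -200 + V)
(32*190)/(-13868) + y(-37)/((-19406/(101*(-79) + 59))) = (32*190)/(-13868) + (-200 - 37)/((-19406/(101*(-79) + 59))) = 6080*(-1/13868) - 237/((-19406/(-7979 + 59))) = -1520/3467 - 237/((-19406/(-7920))) = -1520/3467 - 237/((-19406*(-1/7920))) = -1520/3467 - 237/9703/3960 = -1520/3467 - 237*3960/9703 = -1520/3467 - 938520/9703 = -3268597400/33640301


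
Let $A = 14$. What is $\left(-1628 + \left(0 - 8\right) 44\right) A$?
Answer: $-27720$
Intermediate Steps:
$\left(-1628 + \left(0 - 8\right) 44\right) A = \left(-1628 + \left(0 - 8\right) 44\right) 14 = \left(-1628 - 352\right) 14 = \left(-1980\right) 14 = -27720$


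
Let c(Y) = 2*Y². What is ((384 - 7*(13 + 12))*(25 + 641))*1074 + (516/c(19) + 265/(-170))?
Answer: 1834893715183/12274 ≈ 1.4949e+8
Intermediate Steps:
((384 - 7*(13 + 12))*(25 + 641))*1074 + (516/c(19) + 265/(-170)) = ((384 - 7*(13 + 12))*(25 + 641))*1074 + (516/((2*19²)) + 265/(-170)) = ((384 - 7*25)*666)*1074 + (516/((2*361)) + 265*(-1/170)) = ((384 - 175)*666)*1074 + (516/722 - 53/34) = (209*666)*1074 + (516*(1/722) - 53/34) = 139194*1074 + (258/361 - 53/34) = 149494356 - 10361/12274 = 1834893715183/12274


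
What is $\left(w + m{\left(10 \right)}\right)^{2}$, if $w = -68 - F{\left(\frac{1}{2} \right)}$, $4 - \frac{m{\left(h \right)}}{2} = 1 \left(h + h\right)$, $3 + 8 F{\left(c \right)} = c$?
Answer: $\frac{2544025}{256} \approx 9937.6$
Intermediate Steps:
$F{\left(c \right)} = - \frac{3}{8} + \frac{c}{8}$
$m{\left(h \right)} = 8 - 4 h$ ($m{\left(h \right)} = 8 - 2 \cdot 1 \left(h + h\right) = 8 - 2 \cdot 1 \cdot 2 h = 8 - 2 \cdot 2 h = 8 - 4 h$)
$w = - \frac{1083}{16}$ ($w = -68 - \left(- \frac{3}{8} + \frac{1}{8 \cdot 2}\right) = -68 - \left(- \frac{3}{8} + \frac{1}{8} \cdot \frac{1}{2}\right) = -68 - \left(- \frac{3}{8} + \frac{1}{16}\right) = -68 - - \frac{5}{16} = -68 + \frac{5}{16} = - \frac{1083}{16} \approx -67.688$)
$\left(w + m{\left(10 \right)}\right)^{2} = \left(- \frac{1083}{16} + \left(8 - 40\right)\right)^{2} = \left(- \frac{1083}{16} - 32\right)^{2} = \left(- \frac{1595}{16}\right)^{2} = \frac{2544025}{256}$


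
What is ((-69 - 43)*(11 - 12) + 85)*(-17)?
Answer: -3349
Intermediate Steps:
((-69 - 43)*(11 - 12) + 85)*(-17) = (-112*(-1) + 85)*(-17) = (112 + 85)*(-17) = 197*(-17) = -3349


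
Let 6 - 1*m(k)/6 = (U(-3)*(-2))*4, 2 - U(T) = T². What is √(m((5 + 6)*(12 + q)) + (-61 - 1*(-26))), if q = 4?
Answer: I*√335 ≈ 18.303*I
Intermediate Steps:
U(T) = 2 - T²
m(k) = -300 (m(k) = 36 - 6*(2 - 1*(-3)²)*(-2)*4 = 36 - 6*(2 - 1*9)*(-2)*4 = 36 - 6*(2 - 9)*(-2)*4 = 36 - 6*(-7*(-2))*4 = 36 - 84*4 = 36 - 6*56 = 36 - 336 = -300)
√(m((5 + 6)*(12 + q)) + (-61 - 1*(-26))) = √(-300 + (-61 - 1*(-26))) = √(-300 + (-61 + 26)) = √(-300 - 35) = √(-335) = I*√335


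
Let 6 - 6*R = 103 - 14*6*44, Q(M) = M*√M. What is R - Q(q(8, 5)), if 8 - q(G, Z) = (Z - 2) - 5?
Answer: 3599/6 - 10*√10 ≈ 568.21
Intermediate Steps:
q(G, Z) = 15 - Z (q(G, Z) = 8 - ((Z - 2) - 5) = 8 - ((-2 + Z) - 5) = 8 - (-7 + Z) = 8 + (7 - Z) = 15 - Z)
Q(M) = M^(3/2)
R = 3599/6 (R = 1 - (103 - 14*6*44)/6 = 1 - (103 - 84*44)/6 = 1 - (103 - 3696)/6 = 1 - ⅙*(-3593) = 1 + 3593/6 = 3599/6 ≈ 599.83)
R - Q(q(8, 5)) = 3599/6 - (15 - 1*5)^(3/2) = 3599/6 - (15 - 5)^(3/2) = 3599/6 - 10^(3/2) = 3599/6 - 10*√10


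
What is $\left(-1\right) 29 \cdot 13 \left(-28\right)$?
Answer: $10556$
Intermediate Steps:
$\left(-1\right) 29 \cdot 13 \left(-28\right) = \left(-29\right) 13 \left(-28\right) = \left(-377\right) \left(-28\right) = 10556$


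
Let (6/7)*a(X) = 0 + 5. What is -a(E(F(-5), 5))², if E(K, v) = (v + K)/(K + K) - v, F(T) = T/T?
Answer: -1225/36 ≈ -34.028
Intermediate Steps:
F(T) = 1
E(K, v) = -v + (K + v)/(2*K) (E(K, v) = (K + v)/((2*K)) - v = (K + v)*(1/(2*K)) - v = (K + v)/(2*K) - v = -v + (K + v)/(2*K))
a(X) = 35/6 (a(X) = 7*(0 + 5)/6 = (7/6)*5 = 35/6)
-a(E(F(-5), 5))² = -(35/6)² = -1*1225/36 = -1225/36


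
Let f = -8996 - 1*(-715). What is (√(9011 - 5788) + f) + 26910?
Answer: 18629 + √3223 ≈ 18686.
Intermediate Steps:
f = -8281 (f = -8996 + 715 = -8281)
(√(9011 - 5788) + f) + 26910 = (√(9011 - 5788) - 8281) + 26910 = (√3223 - 8281) + 26910 = (-8281 + √3223) + 26910 = 18629 + √3223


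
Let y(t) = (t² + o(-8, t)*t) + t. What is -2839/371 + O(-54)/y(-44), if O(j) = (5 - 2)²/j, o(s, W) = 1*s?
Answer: -38224667/4995144 ≈ -7.6524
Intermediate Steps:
o(s, W) = s
y(t) = t² - 7*t (y(t) = (t² - 8*t) + t = t² - 7*t)
O(j) = 9/j (O(j) = 3²/j = 9/j)
-2839/371 + O(-54)/y(-44) = -2839/371 + (9/(-54))/((-44*(-7 - 44))) = -2839*1/371 + (9*(-1/54))/((-44*(-51))) = -2839/371 - ⅙/2244 = -2839/371 - ⅙*1/2244 = -2839/371 - 1/13464 = -38224667/4995144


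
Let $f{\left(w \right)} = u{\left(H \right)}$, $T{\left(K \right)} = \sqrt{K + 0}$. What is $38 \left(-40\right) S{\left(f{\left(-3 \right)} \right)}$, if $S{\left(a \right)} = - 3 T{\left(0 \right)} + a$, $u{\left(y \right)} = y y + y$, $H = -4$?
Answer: $-18240$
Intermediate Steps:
$T{\left(K \right)} = \sqrt{K}$
$u{\left(y \right)} = y + y^{2}$ ($u{\left(y \right)} = y^{2} + y = y + y^{2}$)
$f{\left(w \right)} = 12$ ($f{\left(w \right)} = - 4 \left(1 - 4\right) = \left(-4\right) \left(-3\right) = 12$)
$S{\left(a \right)} = a$ ($S{\left(a \right)} = - 3 \sqrt{0} + a = \left(-3\right) 0 + a = 0 + a = a$)
$38 \left(-40\right) S{\left(f{\left(-3 \right)} \right)} = 38 \left(-40\right) 12 = \left(-1520\right) 12 = -18240$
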